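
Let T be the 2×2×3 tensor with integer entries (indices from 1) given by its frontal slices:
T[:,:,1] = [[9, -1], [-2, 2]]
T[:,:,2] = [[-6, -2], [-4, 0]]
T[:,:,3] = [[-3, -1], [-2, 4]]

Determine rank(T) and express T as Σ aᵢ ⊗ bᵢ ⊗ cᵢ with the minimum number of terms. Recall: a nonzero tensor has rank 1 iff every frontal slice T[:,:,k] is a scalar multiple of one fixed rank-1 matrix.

Lower bound: the mode-3 unfolding of T (rows indexed by k, columns by (i,j) = (1,1), (1,2), (2,1), (2,2)) is [[9, -1, -2, 2], [-6, -2, -4, 0], [-3, -1, -2, 4]].
There the 3×3 minor on rows k ∈ {1, 2, 3}, columns (i,j) ∈ {(1,1), (1,2), (2,2)} is det [[9, -1, 2], [-6, -2, 0], [-3, -1, 4]] = -96 ≠ 0, so this unfolding has rank ≥ 3; CP rank is at least every unfolding rank, so rank(T) ≥ 3. (This is only a lower bound: in general the CP rank may exceed every unfolding rank, so we still need to exhibit 3 rank-1 terms summing to T.)
Upper bound: T is a sum of 3 rank-1 terms, T = [0, 1] ⊗ [0, 1] ⊗ [0, -4, 2] + [1, -2] ⊗ [1, -1] ⊗ [1, 2, 1] + [1, 0] ⊗ [1, 0] ⊗ [8, -8, -4] (written with every a and b primitive with positive leading entry and the scale carried by c; CP decompositions are not unique, and this one is verified by expanding entrywise), so rank(T) ≤ 3.
These bounds meet, so rank(T) = 3.

rank(T) = 3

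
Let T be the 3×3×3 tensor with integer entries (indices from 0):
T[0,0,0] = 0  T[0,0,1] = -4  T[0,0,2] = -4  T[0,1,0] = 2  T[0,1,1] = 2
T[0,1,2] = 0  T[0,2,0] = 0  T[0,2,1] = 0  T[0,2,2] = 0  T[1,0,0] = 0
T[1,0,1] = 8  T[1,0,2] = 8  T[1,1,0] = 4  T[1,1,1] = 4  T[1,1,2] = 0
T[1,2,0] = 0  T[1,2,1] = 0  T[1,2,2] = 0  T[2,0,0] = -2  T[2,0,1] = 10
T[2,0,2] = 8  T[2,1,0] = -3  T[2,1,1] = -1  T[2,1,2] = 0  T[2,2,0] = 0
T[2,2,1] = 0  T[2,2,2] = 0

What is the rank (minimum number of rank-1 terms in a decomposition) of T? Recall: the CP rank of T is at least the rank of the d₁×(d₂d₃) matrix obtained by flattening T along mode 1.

Lower bound: in the mode-1 unfolding of T (rows indexed by i, columns by (j,k)) the 3×3 minor on rows i ∈ {0, 1, 2}, columns (j,k) ∈ {(0,0), (0,1), (1,0)} is det [[0, -4, 2], [0, 8, 4], [-2, 10, -3]] = 64 ≠ 0, so that unfolding has rank ≥ 3 and hence rank(T) ≥ 3 (CP rank is at least every unfolding rank, though it can be larger).
Upper bound: T is a sum of 3 rank-1 terms, T = [0, 0, 1] ⊗ [2, 1, 0] ⊗ [-1, 1, 0] + [1, -2, -2] ⊗ [1, 0, 0] ⊗ [0, -4, -4] + [1, 2, -1] ⊗ [0, 1, 0] ⊗ [2, 2, 0] (one valid choice — decompositions are not unique — normalised so each a, b is primitive with positive first nonzero entry; check it by expanding all entries), so rank(T) ≤ 3.
These bounds meet, so rank(T) = 3.

3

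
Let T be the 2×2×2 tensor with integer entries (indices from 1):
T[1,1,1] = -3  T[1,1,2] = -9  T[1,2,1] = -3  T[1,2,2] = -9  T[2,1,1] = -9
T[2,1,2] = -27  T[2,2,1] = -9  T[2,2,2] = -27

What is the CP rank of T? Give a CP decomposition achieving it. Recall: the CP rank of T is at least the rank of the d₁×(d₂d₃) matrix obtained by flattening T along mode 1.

Lower bound: T ≠ 0 (e.g. T[1,1,1] = -3), so rank(T) ≥ 1.
Upper bound: if T = a (x) b (x) c then every fibre of T is a multiple of the corresponding factor, so read the factors off the fibres through the nonzero entry T[1,1,1] = -3.
The mode-1 fibre T[:,1,1] = [-3, -9] gives a = [1, 3] (primitive direction); the mode-2 fibre T[1,:,1] = [-3, -3] gives b = [1, 1]; then c[k] = T[1,1,k] / (a[1]·b[1]) = [-3, -9] / 1 = [-3, -9].
Expanding [1, 3] (x) [1, 1] (x) [-3, -9] reproduces all 8 entries of T, so T = [1, 3] (x) [1, 1] (x) [-3, -9] and rank(T) ≤ 1.
These bounds meet, so rank(T) = 1.
Check entry T[2,1,1] = -9: (3)·(1)·(-3) = -9.

rank(T) = 1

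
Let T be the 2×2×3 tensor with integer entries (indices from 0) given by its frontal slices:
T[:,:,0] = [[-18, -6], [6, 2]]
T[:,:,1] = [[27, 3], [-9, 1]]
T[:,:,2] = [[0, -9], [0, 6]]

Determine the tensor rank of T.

2

Lower bound: the mode-3 unfolding of T (rows indexed by k, columns by (i,j) = (0,0), (0,1), (1,0), (1,1)) is [[-18, -6, 6, 2], [27, 3, -9, 1], [0, -9, 0, 6]].
There the 2×2 minor on rows k ∈ {0, 1}, columns (i,j) ∈ {(0,0), (0,1)} is det [[-18, -6], [27, 3]] = 108 ≠ 0, so this unfolding has rank ≥ 2; CP rank is at least every unfolding rank, so rank(T) ≥ 2. (Unfolding ranks only ever bound the CP rank from below — rank(T) can be strictly larger than all of them — so the matching upper bound has to come from an explicit 2-term decomposition.)
Upper bound — finding two terms. Write S_k = T[:,:,k] for the frontal slices: S₀ = [[-18, -6], [6, 2]], S₁ = [[27, 3], [-9, 1]], S₂ = [[0, -9], [0, 6]].
If T = a₁ (x) b₁ (x) c₁ + a₂ (x) b₂ (x) c₂ then each S_k = c₁[k]·a₁b₁ᵀ + c₂[k]·a₂b₂ᵀ. S₀ and S₁ are linearly independent, so a₁b₁ᵀ and a₂b₂ᵀ must span the same plane of matrices: they are the rank-1 matrices of the form x·S₀ + y·S₁.
det(x·S₀ + y·S₁) is −36·xy + 54·y² = (-18)·(2·x − 3·y)(y), vanishing at (x:y) = (3:2) and (1:0).
M₁ = 3·S₀ + 2·S₁ = [[0, -12], [0, 8]] = (-4)·(3, -2)(0, 1)ᵀ and M₂ = S₀ = [[-18, -6], [6, 2]] = (-2)·(3, -1)(3, 1)ᵀ, so take a₁ = (3, -2), b₁ = (0, 1), a₂ = (3, -1), b₂ = (3, 1).
Each slice is an integer combination of E₁ = a₁b₁ᵀ and E₂ = a₂b₂ᵀ: S₀ = −2·E₂, S₁ = −2·E₁ + 3·E₂, S₂ = −3·E₁; reading off coefficients, c₁ = (0, -2, -3) and c₂ = (-2, 3, 0).
Hence T = (3, -2) (x) (0, 1) (x) (0, -2, -3) + (3, -1) (x) (3, 1) (x) (-2, 3, 0), so rank(T) ≤ 2.
These bounds meet, so rank(T) = 2.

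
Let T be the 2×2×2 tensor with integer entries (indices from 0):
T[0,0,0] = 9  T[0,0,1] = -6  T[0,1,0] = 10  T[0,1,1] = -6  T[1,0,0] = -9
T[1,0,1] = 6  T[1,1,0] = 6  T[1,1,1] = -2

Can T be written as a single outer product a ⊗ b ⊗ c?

No

The mode-2 unfolding of T (rows indexed by j, columns by (i,k) = (0,0), (0,1), (1,0), (1,1)) is [[9, -6, -9, 6], [10, -6, 6, -2]].
There the 2×2 minor on rows j ∈ {0, 1}, columns (i,k) ∈ {(0,0), (0,1)} is det [[9, -6], [10, -6]] = 6 ≠ 0, so this unfolding has rank ≥ 2; CP rank is at least every unfolding rank, so rank(T) ≥ 2.
In particular rank(T) ≥ 2 > 1, so T is not rank-1.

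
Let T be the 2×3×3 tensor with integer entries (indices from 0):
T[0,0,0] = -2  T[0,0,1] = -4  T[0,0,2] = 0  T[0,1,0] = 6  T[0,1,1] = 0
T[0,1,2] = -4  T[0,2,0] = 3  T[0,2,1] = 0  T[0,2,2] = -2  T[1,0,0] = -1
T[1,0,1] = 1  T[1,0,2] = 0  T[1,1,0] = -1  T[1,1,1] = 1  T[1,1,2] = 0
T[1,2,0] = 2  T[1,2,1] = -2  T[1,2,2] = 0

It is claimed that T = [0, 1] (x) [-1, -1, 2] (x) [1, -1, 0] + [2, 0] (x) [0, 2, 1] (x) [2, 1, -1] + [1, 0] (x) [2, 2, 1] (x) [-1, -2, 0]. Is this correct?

Yes

Reconstruct entrywise from the claimed factors. For example, T[0,0,1] = -4 and Σₗ aₗ[0]bₗ[0]cₗ[1] = (0)·(-1)·(-1) + (2)·(0)·(1) + (1)·(2)·(-2) = -4; checking all 18 entries, every one matches. The claim holds.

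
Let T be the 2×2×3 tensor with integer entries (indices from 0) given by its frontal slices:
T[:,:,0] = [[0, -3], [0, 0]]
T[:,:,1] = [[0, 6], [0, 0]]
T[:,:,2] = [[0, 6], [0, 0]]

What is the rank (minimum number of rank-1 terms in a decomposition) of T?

Lower bound: T ≠ 0 (e.g. T[0,1,0] = -3), so rank(T) ≥ 1.
Upper bound: if T = a ⊗ b ⊗ c then every fibre of T is a multiple of the corresponding factor, so read the factors off the fibres through the nonzero entry T[0,1,0] = -3.
The mode-1 fibre T[:,1,0] = [-3, 0] gives a = [1, 0] (primitive direction); the mode-2 fibre T[0,:,0] = [0, -3] gives b = [0, 1]; then c[k] = T[0,1,k] / (a[0]·b[1]) = [-3, 6, 6] / 1 = [-3, 6, 6].
Expanding [1, 0] ⊗ [0, 1] ⊗ [-3, 6, 6] reproduces all 12 entries of T, so T = [1, 0] ⊗ [0, 1] ⊗ [-3, 6, 6] and rank(T) ≤ 1.
These bounds meet, so rank(T) = 1.

1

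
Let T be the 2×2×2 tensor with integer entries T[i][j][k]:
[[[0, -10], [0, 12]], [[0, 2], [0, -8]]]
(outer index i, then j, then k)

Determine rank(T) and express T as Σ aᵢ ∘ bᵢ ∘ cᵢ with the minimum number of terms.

rank(T) = 2

Lower bound: the mode-1 unfolding of T (rows indexed by i, columns by (j,k) = (0,0), (0,1), (1,0), (1,1)) is [[0, -10, 0, 12], [0, 2, 0, -8]].
There the 2×2 minor on rows i ∈ {0, 1}, columns (j,k) ∈ {(0,1), (1,1)} is det [[-10, 12], [2, -8]] = 56 ≠ 0, so this unfolding has rank ≥ 2; CP rank is at least every unfolding rank, so rank(T) ≥ 2. (Unfolding ranks only ever bound the CP rank from below — rank(T) can be strictly larger than all of them — so the matching upper bound has to come from an explicit 2-term decomposition.)
Upper bound — finding two terms. Every mode-3 slice of T is a multiple of one matrix: T[:,:,k] = c[k]·M with c = (0, 1) and M = [[-10, 12], [2, -8]] (rows indexed by i, columns by j). So it suffices to write M as a sum of two rank-1 matrices.
Splitting M by its rows (i = 0, 1), M = (1, 0)(-10, 12)ᵀ + (0, 1)(2, -8)ᵀ.
Hence T = (1, 0) ∘ (-10, 12) ∘ (0, 1) + (0, 1) ∘ (2, -8) ∘ (0, 1), so rank(T) ≤ 2.
These bounds meet, so rank(T) = 2.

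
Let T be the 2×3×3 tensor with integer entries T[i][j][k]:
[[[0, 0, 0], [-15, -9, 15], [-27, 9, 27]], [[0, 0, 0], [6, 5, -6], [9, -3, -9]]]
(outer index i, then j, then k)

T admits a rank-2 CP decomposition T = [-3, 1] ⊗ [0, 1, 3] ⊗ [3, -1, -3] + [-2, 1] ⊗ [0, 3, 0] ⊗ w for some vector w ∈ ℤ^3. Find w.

w = [1, 2, -1]

Subtract the known terms from T to get the rank-1 residual R = [-2, 1] ⊗ [0, 3, 0] ⊗ w, so R[i,j,k] = a[i]·b[j]·w[k]. Pick indices with nonzero a[0]·b[1] = (-2)·(3) = -6. Only the fibre through (0,1,·) is needed: R[0,1,:] = T[0,1,:] − Σₗ aₗ[0]bₗ[1]cₗ = [-15, -9, 15] − (-3)·(1)·[3, -1, -3] = [-6, -12, 6]. Then w[k] = R[0,1,k] / -6 for each k, giving w = [-6, -12, 6] / -6 = [1, 2, -1].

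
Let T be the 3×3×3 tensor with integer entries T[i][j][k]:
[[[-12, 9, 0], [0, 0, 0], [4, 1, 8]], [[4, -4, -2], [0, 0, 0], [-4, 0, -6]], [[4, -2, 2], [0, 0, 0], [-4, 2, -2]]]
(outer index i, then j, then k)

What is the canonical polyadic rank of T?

3

Lower bound: the mode-1 unfolding of T (rows indexed by i, columns by (j,k) = (0,0), (0,1), (0,2), (1,0), (1,1), (1,2), (2,0), (2,1), (2,2)) is [[-12, 9, 0, 0, 0, 0, 4, 1, 8], [4, -4, -2, 0, 0, 0, -4, 0, -6], [4, -2, 2, 0, 0, 0, -4, 2, -2]].
There the 3×3 minor on rows i ∈ {0, 1, 2}, columns (j,k) ∈ {(0,0), (0,1), (2,0)} is det [[-12, 9, 4], [4, -4, -4], [4, -2, -4]] = -64 ≠ 0, so this unfolding has rank ≥ 3; CP rank is at least every unfolding rank, so rank(T) ≥ 3. (This is only a lower bound: in general the CP rank may exceed every unfolding rank, so we still need to exhibit 3 rank-1 terms summing to T.)
Upper bound: T is a sum of 3 rank-1 terms, T = [1, -2, 0] (x) [1, 0, 1] (x) [0, 1, 2] + [1, 0, 0] (x) [1, 0, 1] (x) [-4, 4, 2] + [2, -1, -1] (x) [1, 0, -1] (x) [-4, 2, -2] (written with every a and b primitive with positive leading entry and the scale carried by c; CP decompositions are not unique, and this one is verified by expanding entrywise), so rank(T) ≤ 3.
These bounds meet, so rank(T) = 3.
Check entry T[2,1,1] = 0: (0)·(0)·(1) + (0)·(0)·(4) + (-1)·(0)·(2) = 0.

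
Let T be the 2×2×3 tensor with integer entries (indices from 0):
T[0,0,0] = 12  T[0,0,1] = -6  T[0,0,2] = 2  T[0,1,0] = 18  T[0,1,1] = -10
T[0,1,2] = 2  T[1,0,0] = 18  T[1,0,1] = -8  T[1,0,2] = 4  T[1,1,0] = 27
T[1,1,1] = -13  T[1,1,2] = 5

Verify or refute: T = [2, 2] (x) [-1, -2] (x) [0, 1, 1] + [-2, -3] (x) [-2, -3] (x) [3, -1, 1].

Yes

Reconstruct entrywise from the claimed factors. For example, T[0,1,2] = 2 and Σₗ aₗ[0]bₗ[1]cₗ[2] = (2)·(-2)·(1) + (-2)·(-3)·(1) = 2; checking all 12 entries, every one matches. The claim holds.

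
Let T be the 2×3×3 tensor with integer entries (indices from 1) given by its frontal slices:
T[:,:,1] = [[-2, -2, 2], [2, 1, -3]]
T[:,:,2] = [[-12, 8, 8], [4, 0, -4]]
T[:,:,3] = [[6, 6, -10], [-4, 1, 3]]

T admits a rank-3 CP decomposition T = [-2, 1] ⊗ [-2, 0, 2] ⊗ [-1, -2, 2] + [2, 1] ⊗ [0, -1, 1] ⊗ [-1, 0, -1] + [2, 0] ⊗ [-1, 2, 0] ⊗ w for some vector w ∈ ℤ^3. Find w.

Subtract the known terms from T to get the rank-1 residual R = [2, 0] ⊗ [-1, 2, 0] ⊗ w, so R[i,j,k] = a[i]·b[j]·w[k]. Pick indices with nonzero a[1]·b[1] = (2)·(-1) = -2. Only the fibre through (1,1,·) is needed: R[1,1,:] = T[1,1,:] − Σₗ aₗ[1]bₗ[1]cₗ = [-2, -12, 6] − (-2)·(-2)·[-1, -2, 2] − (2)·(0)·[-1, 0, -1] = [2, -4, -2]. Then w[k] = R[1,1,k] / -2 for each k, giving w = [2, -4, -2] / -2 = [-1, 2, 1].

w = [-1, 2, 1]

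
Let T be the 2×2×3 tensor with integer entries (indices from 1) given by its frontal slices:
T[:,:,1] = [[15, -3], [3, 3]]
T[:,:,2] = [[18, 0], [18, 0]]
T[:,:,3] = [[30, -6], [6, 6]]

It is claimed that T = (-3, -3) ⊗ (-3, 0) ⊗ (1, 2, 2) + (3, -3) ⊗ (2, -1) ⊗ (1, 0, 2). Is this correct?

Reconstruct entrywise from the claimed factors. For example, T[1,2,3] = -6 and Σₗ aₗ[1]bₗ[2]cₗ[3] = (-3)·(0)·(2) + (3)·(-1)·(2) = -6; checking all 12 entries, every one matches. The claim holds.

Yes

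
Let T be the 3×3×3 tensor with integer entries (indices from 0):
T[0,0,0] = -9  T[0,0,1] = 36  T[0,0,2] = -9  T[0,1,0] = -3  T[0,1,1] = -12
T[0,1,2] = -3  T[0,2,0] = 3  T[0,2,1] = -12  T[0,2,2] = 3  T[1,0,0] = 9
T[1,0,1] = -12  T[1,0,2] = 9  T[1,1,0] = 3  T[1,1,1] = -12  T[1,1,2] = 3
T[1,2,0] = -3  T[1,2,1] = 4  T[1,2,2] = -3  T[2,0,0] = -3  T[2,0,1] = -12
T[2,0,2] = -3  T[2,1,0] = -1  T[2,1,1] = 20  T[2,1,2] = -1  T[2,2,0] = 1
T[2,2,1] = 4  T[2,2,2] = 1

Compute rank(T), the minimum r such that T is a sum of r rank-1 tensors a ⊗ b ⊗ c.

2

Lower bound: in the mode-3 unfolding of T (rows indexed by k, columns by (i,j)) the 2×2 minor on rows k ∈ {0, 1}, columns (i,j) ∈ {(0,0), (0,1)} is det [[-9, -3], [36, -12]] = 216 ≠ 0, so that unfolding has rank ≥ 2 and hence rank(T) ≥ 2 (CP rank is at least every unfolding rank, though it can be larger).
Upper bound: with S_k = T[:,:,k], the two rank-1 terms a₁b₁ᵀ, a₂b₂ᵀ are the rank-1 members of the pencil x·S₀ + y·S₁.
The 2×2 minor of x·S₀ + y·S₁ on rows {0,1}, columns {0,1} is 288·xy − 576·y² = 288·(x − 2·y)(y), vanishing at (x:y) = (2:1) and (1:0).
M₁ = 2·S₀ + S₁ = [[18, -18, -6], [6, -6, -2], [-18, 18, 6]] = 2·(3, 1, -3)(3, -3, -1)ᵀ and M₂ = S₀ = [[-9, -3, 3], [9, 3, -3], [-3, -1, 1]] = −(3, -3, 1)(3, 1, -1)ᵀ, so take a₁ = (3, 1, -3), b₁ = (3, -3, -1), a₂ = (3, -3, 1), b₂ = (3, 1, -1).
Each slice is an integer combination of E₁ = a₁b₁ᵀ and E₂ = a₂b₂ᵀ: S₀ = −E₂, S₁ = 2·E₁ + 2·E₂, S₂ = −E₂; reading off coefficients, c₁ = (0, 2, 0) and c₂ = (-1, 2, -1).
Hence T = (3, 1, -3) ⊗ (3, -3, -1) ⊗ (0, 2, 0) + (3, -3, 1) ⊗ (3, 1, -1) ⊗ (-1, 2, -1), so rank(T) ≤ 2.
These bounds meet, so rank(T) = 2.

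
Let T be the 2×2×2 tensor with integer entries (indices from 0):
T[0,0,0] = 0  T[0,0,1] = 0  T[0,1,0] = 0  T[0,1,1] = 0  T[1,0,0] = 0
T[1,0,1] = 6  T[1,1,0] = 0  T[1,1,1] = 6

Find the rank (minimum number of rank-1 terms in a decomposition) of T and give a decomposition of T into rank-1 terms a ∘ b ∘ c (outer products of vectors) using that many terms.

Lower bound: T ≠ 0 (e.g. T[1,0,1] = 6), so rank(T) ≥ 1.
Upper bound: if T = a ∘ b ∘ c then every fibre of T is a multiple of the corresponding factor, so read the factors off the fibres through the nonzero entry T[1,0,1] = 6.
The mode-1 fibre T[:,0,1] = [0, 6] gives a = [0, 1] (primitive direction); the mode-2 fibre T[1,:,1] = [6, 6] gives b = [1, 1]; then c[k] = T[1,0,k] / (a[1]·b[0]) = [0, 6] / 1 = [0, 6].
Expanding [0, 1] ∘ [1, 1] ∘ [0, 6] reproduces all 8 entries of T, so T = [0, 1] ∘ [1, 1] ∘ [0, 6] and rank(T) ≤ 1.
These bounds meet, so rank(T) = 1.

rank(T) = 1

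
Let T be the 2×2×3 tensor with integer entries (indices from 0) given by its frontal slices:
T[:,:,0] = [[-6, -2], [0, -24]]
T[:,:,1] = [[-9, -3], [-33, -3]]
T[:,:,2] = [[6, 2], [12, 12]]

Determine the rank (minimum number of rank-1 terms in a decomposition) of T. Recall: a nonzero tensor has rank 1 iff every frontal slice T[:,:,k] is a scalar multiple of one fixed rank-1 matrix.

Lower bound: the mode-3 unfolding of T (rows indexed by k, columns by (i,j) = (0,0), (0,1), (1,0), (1,1)) is [[-6, -2, 0, -24], [-9, -3, -33, -3], [6, 2, 12, 12]].
There the 2×2 minor on rows k ∈ {0, 1}, columns (i,j) ∈ {(0,0), (1,0)} is det [[-6, 0], [-9, -33]] = 198 ≠ 0, so this unfolding has rank ≥ 2; CP rank is at least every unfolding rank, so rank(T) ≥ 2. (Unfolding ranks only ever bound the CP rank from below — rank(T) can be strictly larger than all of them — so the matching upper bound has to come from an explicit 2-term decomposition.)
Upper bound — finding two terms. Write S_k = T[:,:,k] for the frontal slices: S₀ = [[-6, -2], [0, -24]], S₁ = [[-9, -3], [-33, -3]], S₂ = [[6, 2], [12, 12]].
If T = a₁ ⊗ b₁ ⊗ c₁ + a₂ ⊗ b₂ ⊗ c₂ then each S_k = c₁[k]·a₁b₁ᵀ + c₂[k]·a₂b₂ᵀ. S₀ and S₁ are linearly independent, so a₁b₁ᵀ and a₂b₂ᵀ must span the same plane of matrices: they are the rank-1 matrices of the form x·S₀ + y·S₁.
det(x·S₀ + y·S₁) is 144·x² + 168·xy − 72·y² = 24·(2·x + 3·y)(3·x − y), vanishing at (x:y) = (3:-2) and (1:3).
M₁ = 3·S₀ − 2·S₁ = [[0, 0], [66, -66]] = 66·(0, 1)(1, -1)ᵀ and M₂ = S₀ + 3·S₁ = [[-33, -11], [-99, -33]] = (-11)·(1, 3)(3, 1)ᵀ, so take a₁ = (0, 1), b₁ = (1, -1), a₂ = (1, 3), b₂ = (3, 1).
Each slice is an integer combination of E₁ = a₁b₁ᵀ and E₂ = a₂b₂ᵀ: S₀ = 18·E₁ − 2·E₂, S₁ = −6·E₁ − 3·E₂, S₂ = −6·E₁ + 2·E₂; reading off coefficients, c₁ = (18, -6, -6) and c₂ = (-2, -3, 2).
Hence T = (0, 1) ⊗ (1, -1) ⊗ (18, -6, -6) + (1, 3) ⊗ (3, 1) ⊗ (-2, -3, 2), so rank(T) ≤ 2.
These bounds meet, so rank(T) = 2.
Check entry T[0,0,1] = -9: (0)·(1)·(-6) + (1)·(3)·(-3) = -9.

2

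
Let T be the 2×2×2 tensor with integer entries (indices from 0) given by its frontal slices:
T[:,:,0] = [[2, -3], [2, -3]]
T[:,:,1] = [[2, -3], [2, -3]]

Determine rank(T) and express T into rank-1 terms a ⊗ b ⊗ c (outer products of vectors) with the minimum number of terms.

rank(T) = 1

Lower bound: T ≠ 0 (e.g. T[0,0,0] = 2), so rank(T) ≥ 1.
Upper bound: the mode-1 fibre T[:,0,0] = [2, 2] gives a = [1, 1] (primitive direction); the mode-2 fibre T[0,:,0] = [2, -3] gives b = [2, -3]; then c[k] = T[0,0,k] / (a[0]·b[0]) = [2, 2] / 2 = [1, 1].
Expanding [1, 1] ⊗ [2, -3] ⊗ [1, 1] reproduces all 8 entries of T, so T = [1, 1] ⊗ [2, -3] ⊗ [1, 1] and rank(T) ≤ 1.
These bounds meet, so rank(T) = 1.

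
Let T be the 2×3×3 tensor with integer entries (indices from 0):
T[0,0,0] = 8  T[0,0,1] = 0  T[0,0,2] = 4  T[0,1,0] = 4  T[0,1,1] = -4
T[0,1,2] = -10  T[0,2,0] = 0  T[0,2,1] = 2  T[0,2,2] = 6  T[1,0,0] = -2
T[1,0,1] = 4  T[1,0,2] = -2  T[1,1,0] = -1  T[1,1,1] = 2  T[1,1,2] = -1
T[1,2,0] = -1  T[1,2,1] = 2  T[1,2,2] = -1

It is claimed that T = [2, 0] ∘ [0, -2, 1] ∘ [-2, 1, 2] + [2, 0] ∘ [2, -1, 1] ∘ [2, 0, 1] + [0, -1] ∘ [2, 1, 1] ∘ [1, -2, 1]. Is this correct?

Yes

Reconstruct entrywise from the claimed factors. For example, T[0,2,1] = 2 and Σₗ aₗ[0]bₗ[2]cₗ[1] = (2)·(1)·(1) + (2)·(1)·(0) + (0)·(1)·(-2) = 2; checking all 18 entries, every one matches. The claim holds.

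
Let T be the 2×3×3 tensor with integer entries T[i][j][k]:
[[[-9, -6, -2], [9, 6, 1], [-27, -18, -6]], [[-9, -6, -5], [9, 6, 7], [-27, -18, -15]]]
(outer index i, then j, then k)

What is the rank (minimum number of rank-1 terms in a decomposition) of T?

Lower bound: in the mode-1 unfolding of T (rows indexed by i, columns by (j,k)) the 2×2 minor on rows i ∈ {0, 1}, columns (j,k) ∈ {(0,0), (0,2)} is det [[-9, -2], [-9, -5]] = 27 ≠ 0, so that unfolding has rank ≥ 2 and hence rank(T) ≥ 2 (CP rank is at least every unfolding rank, though it can be larger).
Upper bound: with S_k = T[:,:,k], the two rank-1 terms a₁b₁ᵀ, a₂b₂ᵀ are the rank-1 members of the pencil x·S₀ + y·S₂.
The 2×2 minor of x·S₀ + y·S₂ on rows {0,1}, columns {0,1} is −27·xy − 9·y² = (-9)·(y)(3·x + y), vanishing at (x:y) = (1:0) and (1:-3).
M₁ = S₀ = [[-9, 9, -27], [-9, 9, -27]] = (-9)·[1, 1][1, -1, 3]ᵀ and M₂ = S₀ − 3·S₂ = [[-3, 6, -9], [6, -12, 18]] = (-3)·[1, -2][1, -2, 3]ᵀ, so take a₁ = [1, 1], b₁ = [1, -1, 3], a₂ = [1, -2], b₂ = [1, -2, 3].
Each slice is an integer combination of E₁ = a₁b₁ᵀ and E₂ = a₂b₂ᵀ: S₀ = −9·E₁, S₁ = −6·E₁, S₂ = −3·E₁ + E₂; reading off coefficients, c₁ = [-9, -6, -3] and c₂ = [0, 0, 1].
Hence T = [1, 1] ⊗ [1, -1, 3] ⊗ [-9, -6, -3] + [1, -2] ⊗ [1, -2, 3] ⊗ [0, 0, 1], so rank(T) ≤ 2.
These bounds meet, so rank(T) = 2.

2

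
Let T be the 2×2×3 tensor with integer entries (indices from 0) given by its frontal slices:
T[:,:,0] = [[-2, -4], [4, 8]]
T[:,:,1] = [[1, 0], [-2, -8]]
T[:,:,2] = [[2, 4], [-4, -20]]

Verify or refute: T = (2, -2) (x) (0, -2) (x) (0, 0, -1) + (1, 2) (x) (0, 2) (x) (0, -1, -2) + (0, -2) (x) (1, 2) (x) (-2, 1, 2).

No

Reconstruct entry (0,0,0) from the claimed factors: Σₗ aₗ[0]bₗ[0]cₗ[0] = (2)·(0)·(0) + (1)·(0)·(0) + (0)·(1)·(-2) = 0, but T[0,0,0] = -2. The claim is false.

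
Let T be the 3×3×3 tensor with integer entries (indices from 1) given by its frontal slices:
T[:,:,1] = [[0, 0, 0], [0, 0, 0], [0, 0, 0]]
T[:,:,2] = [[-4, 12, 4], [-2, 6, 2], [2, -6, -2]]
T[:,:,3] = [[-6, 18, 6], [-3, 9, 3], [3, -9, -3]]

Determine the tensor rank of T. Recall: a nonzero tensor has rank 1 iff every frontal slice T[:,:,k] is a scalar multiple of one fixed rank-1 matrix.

1

Lower bound: T ≠ 0 (e.g. T[1,1,2] = -4), so rank(T) ≥ 1.
Upper bound: if T = a ⊗ b ⊗ c then every fibre of T is a multiple of the corresponding factor, so read the factors off the fibres through the nonzero entry T[1,1,2] = -4.
The mode-1 fibre T[:,1,2] = [-4, -2, 2] gives a = [2, 1, -1] (primitive direction); the mode-2 fibre T[1,:,2] = [-4, 12, 4] gives b = [1, -3, -1]; then c[k] = T[1,1,k] / (a[1]·b[1]) = [0, -4, -6] / 2 = [0, -2, -3].
Expanding [2, 1, -1] ⊗ [1, -3, -1] ⊗ [0, -2, -3] reproduces all 27 entries of T, so T = [2, 1, -1] ⊗ [1, -3, -1] ⊗ [0, -2, -3] and rank(T) ≤ 1.
These bounds meet, so rank(T) = 1.
Check entry T[3,3,2] = -2: (-1)·(-1)·(-2) = -2.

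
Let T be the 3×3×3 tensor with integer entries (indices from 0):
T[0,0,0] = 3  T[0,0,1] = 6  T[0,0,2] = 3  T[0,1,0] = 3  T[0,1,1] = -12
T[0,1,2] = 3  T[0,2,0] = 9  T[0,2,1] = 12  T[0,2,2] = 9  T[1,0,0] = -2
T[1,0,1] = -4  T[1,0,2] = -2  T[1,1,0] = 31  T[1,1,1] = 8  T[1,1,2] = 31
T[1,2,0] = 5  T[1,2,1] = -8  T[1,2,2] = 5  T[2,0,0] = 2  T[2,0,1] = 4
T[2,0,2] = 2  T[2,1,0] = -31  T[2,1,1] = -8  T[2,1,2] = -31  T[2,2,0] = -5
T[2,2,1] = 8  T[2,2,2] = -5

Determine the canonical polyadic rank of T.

2

Lower bound: the mode-1 unfolding of T (rows indexed by i, columns by (j,k) = (0,0), (0,1), (0,2), (1,0), (1,1), (1,2), (2,0), (2,1), (2,2)) is [[3, 6, 3, 3, -12, 3, 9, 12, 9], [-2, -4, -2, 31, 8, 31, 5, -8, 5], [2, 4, 2, -31, -8, -31, -5, 8, -5]].
There the 2×2 minor on rows i ∈ {0, 1}, columns (j,k) ∈ {(0,0), (1,0)} is det [[3, 3], [-2, 31]] = 99 ≠ 0, so this unfolding has rank ≥ 2; CP rank is at least every unfolding rank, so rank(T) ≥ 2. (This is only a lower bound: in general the CP rank may exceed every unfolding rank, so we still need to exhibit 2 rank-1 terms summing to T.)
Upper bound — finding two terms. Write S_k = T[:,:,k] for the frontal slices: S₀ = [[3, 3, 9], [-2, 31, 5], [2, -31, -5]], S₁ = [[6, -12, 12], [-4, 8, -8], [4, -8, 8]], S₂ = [[3, 3, 9], [-2, 31, 5], [2, -31, -5]].
If T = a₁ ⊗ b₁ ⊗ c₁ + a₂ ⊗ b₂ ⊗ c₂ then each S_k = c₁[k]·a₁b₁ᵀ + c₂[k]·a₂b₂ᵀ. S₀ and S₁ are linearly independent, so a₁b₁ᵀ and a₂b₂ᵀ must span the same plane of matrices: they are the rank-1 matrices of the form x·S₀ + y·S₁.
The 2×2 minor of x·S₀ + y·S₁ on rows {0,1}, columns {0,1} is 99·x² + 198·xy = 99·(x + 2·y)(x), vanishing at (x:y) = (2:-1) and (0:1).
M₁ = 2·S₀ − S₁ = [[0, 18, 6], [0, 54, 18], [0, -54, -18]] = 6·[1, 3, -3][0, 3, 1]ᵀ and M₂ = S₁ = [[6, -12, 12], [-4, 8, -8], [4, -8, 8]] = 2·[3, -2, 2][1, -2, 2]ᵀ, so take a₁ = [1, 3, -3], b₁ = [0, 3, 1], a₂ = [3, -2, 2], b₂ = [1, -2, 2].
Each slice is an integer combination of E₁ = a₁b₁ᵀ and E₂ = a₂b₂ᵀ: S₀ = 3·E₁ + E₂, S₁ = 2·E₂, S₂ = 3·E₁ + E₂; reading off coefficients, c₁ = [3, 0, 3] and c₂ = [1, 2, 1].
Hence T = [1, 3, -3] ⊗ [0, 3, 1] ⊗ [3, 0, 3] + [3, -2, 2] ⊗ [1, -2, 2] ⊗ [1, 2, 1], so rank(T) ≤ 2.
These bounds meet, so rank(T) = 2.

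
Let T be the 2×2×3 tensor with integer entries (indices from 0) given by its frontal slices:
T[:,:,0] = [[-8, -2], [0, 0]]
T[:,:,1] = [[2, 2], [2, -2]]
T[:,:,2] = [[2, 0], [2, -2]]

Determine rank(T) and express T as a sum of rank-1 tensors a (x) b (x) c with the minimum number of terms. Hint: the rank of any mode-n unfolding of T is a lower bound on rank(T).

rank(T) = 3

Lower bound: in the mode-3 unfolding of T (rows indexed by k, columns by (i,j)) the 3×3 minor on rows k ∈ {0, 1, 2}, columns (i,j) ∈ {(0,0), (0,1), (1,0)} is det [[-8, -2, 0], [2, 2, 2], [2, 0, 2]] = -32 ≠ 0, so that unfolding has rank ≥ 3 and hence rank(T) ≥ 3 (CP rank is at least every unfolding rank, though it can be larger).
Upper bound: T is a sum of 3 rank-1 terms, T = [0, 1] (x) [1, -1] (x) [0, 2, 2] + [1, 0] (x) [1, 0] (x) [-4, -2, 2] + [1, 0] (x) [2, 1] (x) [-2, 2, 0] (one valid choice — decompositions are not unique — normalised so each a, b is primitive with positive first nonzero entry; check it by expanding all entries), so rank(T) ≤ 3.
These bounds meet, so rank(T) = 3.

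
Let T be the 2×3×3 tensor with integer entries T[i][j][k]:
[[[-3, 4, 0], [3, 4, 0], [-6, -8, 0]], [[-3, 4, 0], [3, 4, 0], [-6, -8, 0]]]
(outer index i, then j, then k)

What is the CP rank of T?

2

Lower bound: the mode-2 unfolding of T (rows indexed by j, columns by (i,k) = (0,0), (0,1), (0,2), (1,0), (1,1), (1,2)) is [[-3, 4, 0, -3, 4, 0], [3, 4, 0, 3, 4, 0], [-6, -8, 0, -6, -8, 0]].
There the 2×2 minor on rows j ∈ {0, 1}, columns (i,k) ∈ {(0,0), (0,1)} is det [[-3, 4], [3, 4]] = -24 ≠ 0, so this unfolding has rank ≥ 2; CP rank is at least every unfolding rank, so rank(T) ≥ 2. (Flattening ranks never certify an upper bound on CP rank; for that we must actually write T with 2 rank-1 terms.)
Upper bound — finding two terms. Every mode-1 slice of T is a multiple of one matrix: T[i,:,:] = a[i]·M with a = [1, 1] and M = [[-3, 4, 0], [3, 4, 0], [-6, -8, 0]] (rows indexed by j, columns by k). So it suffices to write M as a sum of two rank-1 matrices.
The rows of M satisfy (row 2) = −2·(row 1), so splitting by rows, M = [1, 0, 0][-3, 4, 0]ᵀ + [0, 1, -2][3, 4, 0]ᵀ.
Hence T = [1, 1] ∘ [1, 0, 0] ∘ [-3, 4, 0] + [1, 1] ∘ [0, 1, -2] ∘ [3, 4, 0], so rank(T) ≤ 2.
These bounds meet, so rank(T) = 2.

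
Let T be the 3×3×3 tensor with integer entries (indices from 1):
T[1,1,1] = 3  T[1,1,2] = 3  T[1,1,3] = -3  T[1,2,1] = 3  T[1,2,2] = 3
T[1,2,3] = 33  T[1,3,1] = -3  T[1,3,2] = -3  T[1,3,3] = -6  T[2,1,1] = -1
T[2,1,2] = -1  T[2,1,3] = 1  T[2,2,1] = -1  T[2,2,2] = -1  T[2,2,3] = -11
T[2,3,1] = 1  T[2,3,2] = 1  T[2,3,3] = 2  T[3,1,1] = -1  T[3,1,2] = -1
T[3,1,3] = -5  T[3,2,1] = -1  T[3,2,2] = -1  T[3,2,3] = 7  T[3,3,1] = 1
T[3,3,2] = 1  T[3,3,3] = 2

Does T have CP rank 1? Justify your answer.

No

The mode-3 unfolding of T (rows indexed by k, columns by (i,j) = (1,1), (1,2), (1,3), (2,1), (2,2), (2,3), (3,1), (3,2), (3,3)) is [[3, 3, -3, -1, -1, 1, -1, -1, 1], [3, 3, -3, -1, -1, 1, -1, -1, 1], [-3, 33, -6, 1, -11, 2, -5, 7, 2]].
There the 2×2 minor on rows k ∈ {1, 3}, columns (i,j) ∈ {(1,1), (1,2)} is det [[3, 3], [-3, 33]] = 108 ≠ 0, so this unfolding has rank ≥ 2; CP rank is at least every unfolding rank, so rank(T) ≥ 2.
In particular rank(T) ≥ 2 > 1, so T is not rank-1.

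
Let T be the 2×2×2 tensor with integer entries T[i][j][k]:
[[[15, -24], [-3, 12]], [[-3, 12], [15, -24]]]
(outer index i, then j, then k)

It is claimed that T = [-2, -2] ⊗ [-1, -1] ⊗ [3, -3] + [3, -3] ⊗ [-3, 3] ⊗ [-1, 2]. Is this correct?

Reconstruct entrywise from the claimed factors. For example, T[1,1,0] = 15 and Σₗ aₗ[1]bₗ[1]cₗ[0] = (-2)·(-1)·(3) + (-3)·(3)·(-1) = 15; checking all 8 entries, every one matches. The claim holds.

Yes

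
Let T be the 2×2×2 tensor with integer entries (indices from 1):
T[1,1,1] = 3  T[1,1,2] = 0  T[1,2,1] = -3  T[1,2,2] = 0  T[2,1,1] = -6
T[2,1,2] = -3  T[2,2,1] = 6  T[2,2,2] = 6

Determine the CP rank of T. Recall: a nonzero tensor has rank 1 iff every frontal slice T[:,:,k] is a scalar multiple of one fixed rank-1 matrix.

2

Lower bound: in the mode-2 unfolding of T (rows indexed by j, columns by (i,k)) the 2×2 minor on rows j ∈ {1, 2}, columns (i,k) ∈ {(1,1), (2,2)} is det [[3, -3], [-3, 6]] = 9 ≠ 0, so that unfolding has rank ≥ 2 and hence rank(T) ≥ 2 (CP rank is at least every unfolding rank, though it can be larger).
Upper bound: with S_k = T[:,:,k], the two rank-1 terms a₁b₁ᵀ, a₂b₂ᵀ are the rank-1 members of the pencil x·S₁ + y·S₂.
det(x·S₁ + y·S₂) is 9·xy = 9·(y)(x), vanishing at (x:y) = (1:0) and (0:1).
M₁ = S₁ = [[3, -3], [-6, 6]] = 3·[1, -2][1, -1]ᵀ and M₂ = S₂ = [[0, 0], [-3, 6]] = (-3)·[0, 1][1, -2]ᵀ, so take a₁ = [1, -2], b₁ = [1, -1], a₂ = [0, 1], b₂ = [1, -2].
Each slice is an integer combination of E₁ = a₁b₁ᵀ and E₂ = a₂b₂ᵀ: S₁ = 3·E₁, S₂ = −3·E₂; reading off coefficients, c₁ = [3, 0] and c₂ = [0, -3].
Hence T = [1, -2] ⊗ [1, -1] ⊗ [3, 0] + [0, 1] ⊗ [1, -2] ⊗ [0, -3], so rank(T) ≤ 2.
These bounds meet, so rank(T) = 2.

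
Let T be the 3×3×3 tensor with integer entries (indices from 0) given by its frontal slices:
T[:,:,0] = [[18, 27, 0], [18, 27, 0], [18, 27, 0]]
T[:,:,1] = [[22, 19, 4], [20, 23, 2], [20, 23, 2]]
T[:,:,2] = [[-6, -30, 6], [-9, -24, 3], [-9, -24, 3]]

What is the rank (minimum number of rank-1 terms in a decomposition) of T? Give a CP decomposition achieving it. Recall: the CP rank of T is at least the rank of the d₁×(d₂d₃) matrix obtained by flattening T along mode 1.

Lower bound: in the mode-3 unfolding of T (rows indexed by k, columns by (i,j)) the 2×2 minor on rows k ∈ {0, 1}, columns (i,j) ∈ {(0,0), (0,1)} is det [[18, 27], [22, 19]] = -252 ≠ 0, so that unfolding has rank ≥ 2 and hence rank(T) ≥ 2 (CP rank is at least every unfolding rank, though it can be larger).
Upper bound: with S_k = T[:,:,k], the two rank-1 terms a₁b₁ᵀ, a₂b₂ᵀ are the rank-1 members of the pencil x·S₀ + y·S₁.
The 2×2 minor of x·S₀ + y·S₁ on rows {0,1}, columns {0,1} is 126·xy + 126·y² = 126·(y)(x + y), vanishing at (x:y) = (1:0) and (1:-1).
M₁ = S₀ = [[18, 27, 0], [18, 27, 0], [18, 27, 0]] = 9·[1, 1, 1][2, 3, 0]ᵀ and M₂ = S₀ − S₁ = [[-4, 8, -4], [-2, 4, -2], [-2, 4, -2]] = (-2)·[2, 1, 1][1, -2, 1]ᵀ, so take a₁ = [1, 1, 1], b₁ = [2, 3, 0], a₂ = [2, 1, 1], b₂ = [1, -2, 1].
Each slice is an integer combination of E₁ = a₁b₁ᵀ and E₂ = a₂b₂ᵀ: S₀ = 9·E₁, S₁ = 9·E₁ + 2·E₂, S₂ = −6·E₁ + 3·E₂; reading off coefficients, c₁ = [9, 9, -6] and c₂ = [0, 2, 3].
Hence T = [1, 1, 1] ⊗ [2, 3, 0] ⊗ [9, 9, -6] + [2, 1, 1] ⊗ [1, -2, 1] ⊗ [0, 2, 3], so rank(T) ≤ 2.
These bounds meet, so rank(T) = 2.

rank(T) = 2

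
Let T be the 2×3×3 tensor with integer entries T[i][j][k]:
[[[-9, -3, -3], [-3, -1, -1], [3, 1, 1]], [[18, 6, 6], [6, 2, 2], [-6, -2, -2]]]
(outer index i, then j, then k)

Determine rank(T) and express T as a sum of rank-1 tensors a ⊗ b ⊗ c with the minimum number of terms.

Lower bound: T ≠ 0 (e.g. T[0,0,0] = -9), so rank(T) ≥ 1.
Upper bound: if T = a ⊗ b ⊗ c then every fibre of T is a multiple of the corresponding factor, so read the factors off the fibres through the nonzero entry T[0,0,0] = -9.
The mode-1 fibre T[:,0,0] = [-9, 18] gives a = (1, -2) (primitive direction); the mode-2 fibre T[0,:,0] = [-9, -3, 3] gives b = (3, 1, -1); then c[k] = T[0,0,k] / (a[0]·b[0]) = [-9, -3, -3] / 3 = (-3, -1, -1).
Expanding (1, -2) ⊗ (3, 1, -1) ⊗ (-3, -1, -1) reproduces all 18 entries of T, so T = (1, -2) ⊗ (3, 1, -1) ⊗ (-3, -1, -1) and rank(T) ≤ 1.
These bounds meet, so rank(T) = 1.

rank(T) = 1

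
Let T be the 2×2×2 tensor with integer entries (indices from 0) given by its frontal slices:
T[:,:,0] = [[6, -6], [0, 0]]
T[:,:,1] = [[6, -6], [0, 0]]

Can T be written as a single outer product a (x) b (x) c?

If T = a (x) b (x) c then every fibre of T is a multiple of the corresponding factor, so read the factors off the fibres through the nonzero entry T[0,0,0] = 6.
The mode-1 fibre T[:,0,0] = [6, 0] gives a = [1, 0] (primitive direction); the mode-2 fibre T[0,:,0] = [6, -6] gives b = [1, -1]; then c[k] = T[0,0,k] / (a[0]·b[0]) = [6, 6] / 1 = [6, 6].
Expanding [1, 0] (x) [1, -1] (x) [6, 6] reproduces all 8 entries of T, so T = [1, 0] (x) [1, -1] (x) [6, 6] and rank(T) ≤ 1.
Equivalently every frontal slice T[:,:,k] is c[k] times the rank-1 matrix [1, 0] (x) [1, -1]. So T has rank 1 (it is nonzero).

Yes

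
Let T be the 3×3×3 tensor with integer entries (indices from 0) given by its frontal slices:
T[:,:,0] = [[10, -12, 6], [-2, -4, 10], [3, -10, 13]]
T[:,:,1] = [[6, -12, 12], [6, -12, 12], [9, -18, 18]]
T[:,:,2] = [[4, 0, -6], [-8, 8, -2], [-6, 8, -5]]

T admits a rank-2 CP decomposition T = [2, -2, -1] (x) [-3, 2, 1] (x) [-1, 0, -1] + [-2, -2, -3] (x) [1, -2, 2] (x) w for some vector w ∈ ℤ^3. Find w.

w = [-2, -3, 1]

Subtract the known terms from T to get the rank-1 residual R = [-2, -2, -3] (x) [1, -2, 2] (x) w, so R[i,j,k] = a[i]·b[j]·w[k]. Pick indices with nonzero a[0]·b[0] = (-2)·(1) = -2. Only the fibre through (0,0,·) is needed: R[0,0,:] = T[0,0,:] − Σₗ aₗ[0]bₗ[0]cₗ = [10, 6, 4] − (2)·(-3)·[-1, 0, -1] = [4, 6, -2]. Then w[k] = R[0,0,k] / -2 for each k, giving w = [4, 6, -2] / -2 = [-2, -3, 1].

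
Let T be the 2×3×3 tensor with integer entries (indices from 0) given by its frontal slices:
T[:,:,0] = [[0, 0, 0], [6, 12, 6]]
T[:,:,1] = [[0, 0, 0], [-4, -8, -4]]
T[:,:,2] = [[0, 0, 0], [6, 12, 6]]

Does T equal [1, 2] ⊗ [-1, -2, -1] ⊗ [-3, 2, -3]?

Reconstruct entry (0,0,0) from the claimed factors: Σₗ aₗ[0]bₗ[0]cₗ[0] = (1)·(-1)·(-3) = 3, but T[0,0,0] = 0. The claim is false.

No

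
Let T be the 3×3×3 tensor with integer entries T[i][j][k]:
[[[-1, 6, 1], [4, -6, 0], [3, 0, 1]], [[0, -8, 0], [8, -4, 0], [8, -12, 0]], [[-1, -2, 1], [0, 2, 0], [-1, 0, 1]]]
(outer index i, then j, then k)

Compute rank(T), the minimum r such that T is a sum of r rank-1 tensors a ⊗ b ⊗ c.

3

Lower bound: the mode-3 unfolding of T (rows indexed by k, columns by (i,j) = (0,0), (0,1), (0,2), (1,0), (1,1), (1,2), (2,0), (2,1), (2,2)) is [[-1, 4, 3, 0, 8, 8, -1, 0, -1], [6, -6, 0, -8, -4, -12, -2, 2, 0], [1, 0, 1, 0, 0, 0, 1, 0, 1]].
There the 3×3 minor on rows k ∈ {0, 1, 2}, columns (i,j) ∈ {(0,0), (0,1), (1,0)} is det [[-1, 4, 0], [6, -6, -8], [1, 0, 0]] = -32 ≠ 0, so this unfolding has rank ≥ 3; CP rank is at least every unfolding rank, so rank(T) ≥ 3. (Unfolding ranks only ever bound the CP rank from below — rank(T) can be strictly larger than all of them — so the matching upper bound has to come from an explicit 3-term decomposition.)
Upper bound: T is a sum of 3 rank-1 terms, T = (1, -2, -1) ⊗ (2, -1, 1) ⊗ (0, 2, 0) + (1, 0, 1) ⊗ (1, 0, 1) ⊗ (-1, 2, 1) + (1, 2, 0) ⊗ (0, 1, 1) ⊗ (4, -4, 0) (written with every a and b primitive with positive leading entry and the scale carried by c; CP decompositions are not unique, and this one is verified by expanding entrywise), so rank(T) ≤ 3.
These bounds meet, so rank(T) = 3.
Check entry T[2,1,0] = 0: (-1)·(-1)·(0) + (1)·(0)·(-1) + (0)·(1)·(4) = 0.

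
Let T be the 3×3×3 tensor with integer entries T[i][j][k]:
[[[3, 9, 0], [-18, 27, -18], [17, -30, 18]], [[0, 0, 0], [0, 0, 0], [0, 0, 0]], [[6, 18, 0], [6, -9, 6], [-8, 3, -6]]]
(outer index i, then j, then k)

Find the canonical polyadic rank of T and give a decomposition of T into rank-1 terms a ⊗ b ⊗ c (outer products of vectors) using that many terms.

Lower bound: the mode-1 unfolding of T (rows indexed by i, columns by (j,k) = (0,0), (0,1), (0,2), (1,0), (1,1), (1,2), (2,0), (2,1), (2,2)) is [[3, 9, 0, -18, 27, -18, 17, -30, 18], [0, 0, 0, 0, 0, 0, 0, 0, 0], [6, 18, 0, 6, -9, 6, -8, 3, -6]].
There the 2×2 minor on rows i ∈ {0, 2}, columns (j,k) ∈ {(0,0), (1,0)} is det [[3, -18], [6, 6]] = 126 ≠ 0, so this unfolding has rank ≥ 2; CP rank is at least every unfolding rank, so rank(T) ≥ 2. (Flattening ranks never certify an upper bound on CP rank; for that we must actually write T with 2 rank-1 terms.)
Upper bound — finding two terms. Write S_k = T[:,:,k] for the frontal slices: S₀ = [[3, -18, 17], [0, 0, 0], [6, 6, -8]], S₁ = [[9, 27, -30], [0, 0, 0], [18, -9, 3]], S₂ = [[0, -18, 18], [0, 0, 0], [0, 6, -6]].
If T = a₁ ⊗ b₁ ⊗ c₁ + a₂ ⊗ b₂ ⊗ c₂ then each S_k = c₁[k]·a₁b₁ᵀ + c₂[k]·a₂b₂ᵀ. S₀ and S₁ are linearly independent, so a₁b₁ᵀ and a₂b₂ᵀ must span the same plane of matrices: they are the rank-1 matrices of the form x·S₀ + y·S₁.
The 2×2 minor of x·S₀ + y·S₁ on rows {0,2}, columns {0,1} is 126·x² + 189·xy − 567·y² = 63·(2·x − 3·y)(x + 3·y), vanishing at (x:y) = (3:2) and (3:-1).
M₁ = 3·S₀ + 2·S₁ = [[27, 0, -9], [0, 0, 0], [54, 0, -18]] = 9·[1, 0, 2][3, 0, -1]ᵀ and M₂ = 3·S₀ − S₁ = [[0, -81, 81], [0, 0, 0], [0, 27, -27]] = (-27)·[3, 0, -1][0, 1, -1]ᵀ, so take a₁ = [1, 0, 2], b₁ = [3, 0, -1], a₂ = [3, 0, -1], b₂ = [0, 1, -1].
Each slice is an integer combination of E₁ = a₁b₁ᵀ and E₂ = a₂b₂ᵀ: S₀ = E₁ − 6·E₂, S₁ = 3·E₁ + 9·E₂, S₂ = −6·E₂; reading off coefficients, c₁ = [1, 3, 0] and c₂ = [-6, 9, -6].
Hence T = [1, 0, 2] ⊗ [3, 0, -1] ⊗ [1, 3, 0] + [3, 0, -1] ⊗ [0, 1, -1] ⊗ [-6, 9, -6], so rank(T) ≤ 2.
These bounds meet, so rank(T) = 2.

rank(T) = 2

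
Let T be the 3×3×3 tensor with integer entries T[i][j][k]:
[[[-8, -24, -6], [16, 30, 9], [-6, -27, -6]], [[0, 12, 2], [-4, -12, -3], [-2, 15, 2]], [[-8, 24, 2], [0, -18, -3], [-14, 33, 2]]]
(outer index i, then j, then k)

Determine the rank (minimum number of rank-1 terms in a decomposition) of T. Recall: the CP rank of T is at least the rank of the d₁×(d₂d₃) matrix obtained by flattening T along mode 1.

2

Lower bound: the mode-2 unfolding of T (rows indexed by j, columns by (i,k) = (0,0), (0,1), (0,2), (1,0), (1,1), (1,2), (2,0), (2,1), (2,2)) is [[-8, -24, -6, 0, 12, 2, -8, 24, 2], [16, 30, 9, -4, -12, -3, 0, -18, -3], [-6, -27, -6, -2, 15, 2, -14, 33, 2]].
There the 2×2 minor on rows j ∈ {0, 1}, columns (i,k) ∈ {(0,0), (0,1)} is det [[-8, -24], [16, 30]] = 144 ≠ 0, so this unfolding has rank ≥ 2; CP rank is at least every unfolding rank, so rank(T) ≥ 2. (Unfolding ranks only ever bound the CP rank from below — rank(T) can be strictly larger than all of them — so the matching upper bound has to come from an explicit 2-term decomposition.)
Upper bound — finding two terms. Write S_k = T[:,:,k] for the frontal slices: S₀ = [[-8, 16, -6], [0, -4, -2], [-8, 0, -14]], S₁ = [[-24, 30, -27], [12, -12, 15], [24, -18, 33]], S₂ = [[-6, 9, -6], [2, -3, 2], [2, -3, 2]].
If T = a₁ ⊗ b₁ ⊗ c₁ + a₂ ⊗ b₂ ⊗ c₂ then each S_k = c₁[k]·a₁b₁ᵀ + c₂[k]·a₂b₂ᵀ. S₀ and S₁ are linearly independent, so a₁b₁ᵀ and a₂b₂ᵀ must span the same plane of matrices: they are the rank-1 matrices of the form x·S₀ + y·S₁.
The 2×2 minor of x·S₀ + y·S₁ on rows {0,1}, columns {0,1} is 32·x² − 72·y² = 8·(2·x − 3·y)(2·x + 3·y), vanishing at (x:y) = (3:2) and (3:-2).
M₁ = 3·S₀ + 2·S₁ = [[-72, 108, -72], [24, -36, 24], [24, -36, 24]] = (-12)·[3, -1, -1][2, -3, 2]ᵀ and M₂ = 3·S₀ − 2·S₁ = [[24, -12, 36], [-24, 12, -36], [-72, 36, -108]] = 12·[1, -1, -3][2, -1, 3]ᵀ, so take a₁ = [3, -1, -1], b₁ = [2, -3, 2], a₂ = [1, -1, -3], b₂ = [2, -1, 3].
Each slice is an integer combination of E₁ = a₁b₁ᵀ and E₂ = a₂b₂ᵀ: S₀ = −2·E₁ + 2·E₂, S₁ = −3·E₁ − 3·E₂, S₂ = −E₁; reading off coefficients, c₁ = [-2, -3, -1] and c₂ = [2, -3, 0].
Hence T = [3, -1, -1] ⊗ [2, -3, 2] ⊗ [-2, -3, -1] + [1, -1, -3] ⊗ [2, -1, 3] ⊗ [2, -3, 0], so rank(T) ≤ 2.
These bounds meet, so rank(T) = 2.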